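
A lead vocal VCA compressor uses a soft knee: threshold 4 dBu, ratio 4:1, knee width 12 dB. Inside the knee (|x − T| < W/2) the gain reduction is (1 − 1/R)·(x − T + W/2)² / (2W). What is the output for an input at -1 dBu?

-1.03125 dBu

x − T + W/2 = -1 − 4 + 6 = 1.
GR = (1 − 1/4) × 1² / 24 = 0.75 × 1 / 24 = 0.03125 dB.
Output = -1 − 0.03125 = -1.03125 dBu.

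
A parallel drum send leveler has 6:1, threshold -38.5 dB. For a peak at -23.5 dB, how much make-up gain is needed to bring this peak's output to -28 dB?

8 dB

Overshoot 15 dB → 15/6 = 2.5 dB after compression, so the compressed level is -38.5 + 2.5 = -36 dB.
Make-up = target − compressed = -28 − (-36) = 8 dB.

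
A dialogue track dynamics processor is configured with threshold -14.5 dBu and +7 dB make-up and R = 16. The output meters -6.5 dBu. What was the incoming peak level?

1.5 dBu

Stripping the +7 dB make-up gives -13.5 dBu at the gain stage.
The compressed level sits -13.5 − (-14.5) = 1 dB over threshold.
Input overshoot = R × output overshoot = 16 dB → input = -14.5 + 16 = 1.5 dBu.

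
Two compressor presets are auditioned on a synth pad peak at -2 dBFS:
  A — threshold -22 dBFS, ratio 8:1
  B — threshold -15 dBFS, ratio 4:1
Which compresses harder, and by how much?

A, by 7.75 dB

A: GR = 20 − 20/8 = 17.5 dB.
B: GR = 13 − 13/4 = 9.75 dB.
A reduces 7.75 dB more.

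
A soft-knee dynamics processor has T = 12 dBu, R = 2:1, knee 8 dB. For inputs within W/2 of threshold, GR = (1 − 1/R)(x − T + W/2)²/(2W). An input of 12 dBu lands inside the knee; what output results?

11.5 dBu

x − T + W/2 = 12 − 12 + 4 = 4.
GR = (1 − 1/2) × 4² / 16 = 0.5 × 16 / 16 = 0.5 dB.
Output = 12 − 0.5 = 11.5 dBu.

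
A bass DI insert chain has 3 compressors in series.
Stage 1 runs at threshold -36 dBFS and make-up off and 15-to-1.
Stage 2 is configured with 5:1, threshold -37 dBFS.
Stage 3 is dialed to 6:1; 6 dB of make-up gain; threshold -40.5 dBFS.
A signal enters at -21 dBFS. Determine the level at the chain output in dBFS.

Stage 1: 15 dB above -36 dBFS, reduced 15:1 to 1 dB above → -35 dBFS.
Stage 2: 2 dB above -37 dBFS, reduced 5:1 to 0.4 dB above → -36.6 dBFS.
Stage 3: overshoot 3.9 dB → 3.9/6 = 0.65 dB → -39.85 dBFS; +6 dB make-up → -33.85 dBFS.

-33.85 dBFS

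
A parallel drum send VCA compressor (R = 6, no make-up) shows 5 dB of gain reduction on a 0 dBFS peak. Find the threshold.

-6 dBFS

Gain reduction = 0 − (-5) = 5 dB; output overshoot = GR / (R − 1) = 5 / 5 = 1 dB.
Threshold = output − output overshoot = -5 − 1 = -6 dBFS.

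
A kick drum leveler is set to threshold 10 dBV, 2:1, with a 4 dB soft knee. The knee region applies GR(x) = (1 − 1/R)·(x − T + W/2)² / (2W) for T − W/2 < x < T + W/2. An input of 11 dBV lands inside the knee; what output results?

x − T + W/2 = 11 − 10 + 2 = 3.
GR = (1 − 1/2) × 3² / 8 = 0.5 × 9 / 8 = 0.5625 dB.
Output = 11 − 0.5625 = 10.4375 dBV.

10.4375 dBV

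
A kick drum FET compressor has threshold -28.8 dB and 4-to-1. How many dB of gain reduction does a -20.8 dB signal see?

Overshoot = -20.8 − (-28.8) = 8 dB.
At 4:1, output sits 8/4 = 2 dB above threshold.
GR = overshoot in − overshoot out = 8 − 2 = 6 dB.

6 dB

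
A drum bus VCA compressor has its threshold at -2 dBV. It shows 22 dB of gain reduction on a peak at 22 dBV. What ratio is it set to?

Input overshoot = 22 − (-2) = 24 dB.
Output overshoot = 24 − 22 = 2 dB.
Ratio = input overshoot / output overshoot = 24 / 2 = 12.

12:1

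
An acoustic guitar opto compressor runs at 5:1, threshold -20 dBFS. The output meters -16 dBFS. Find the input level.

0 dBFS

The compressed level sits -16 − (-20) = 4 dB over threshold.
Undo the ratio: input overshoot = 4 × 5 = 20 dB, giving input = 0 dBFS.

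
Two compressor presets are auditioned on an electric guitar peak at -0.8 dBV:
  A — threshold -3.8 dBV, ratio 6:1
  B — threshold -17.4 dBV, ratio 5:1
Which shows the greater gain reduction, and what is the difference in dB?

B, by 10.78 dB

A: GR = 3 − 3/6 = 2.5 dB.
B: GR = 16.6 − 16.6/5 = 13.28 dB.
B reduces 10.78 dB more.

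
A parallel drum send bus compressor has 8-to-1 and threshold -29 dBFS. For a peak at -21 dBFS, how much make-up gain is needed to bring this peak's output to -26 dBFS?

The peak compresses to -29 + 8/8 = -28 dBFS.
To reach -26 dBFS requires -26 − (-28) = 2 dB of make-up.

2 dB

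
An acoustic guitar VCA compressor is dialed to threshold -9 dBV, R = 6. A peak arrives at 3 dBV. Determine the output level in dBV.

The input is 12 dB above the -9 dBV threshold.
6:1 compression reduces that to 12/6 = 2 dB over.
Output = -9 + 2 = -7 dBV.

-7 dBV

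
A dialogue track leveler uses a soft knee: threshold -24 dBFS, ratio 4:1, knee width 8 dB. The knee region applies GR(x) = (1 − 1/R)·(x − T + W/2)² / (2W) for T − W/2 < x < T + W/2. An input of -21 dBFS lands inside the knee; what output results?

-23.296875 dBFS

x − T + W/2 = -21 − (-24) + 4 = 7.
GR = (1 − 1/4) × 7² / 16 = 0.75 × 49 / 16 = 2.296875 dB.
Output = -21 − 2.296875 = -23.296875 dBFS.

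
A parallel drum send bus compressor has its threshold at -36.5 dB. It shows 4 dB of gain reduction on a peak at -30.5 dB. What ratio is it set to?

3:1

Input overshoot = -30.5 − (-36.5) = 6 dB.
Output overshoot = 6 − 4 = 2 dB.
Ratio = input overshoot / output overshoot = 6 / 2 = 3.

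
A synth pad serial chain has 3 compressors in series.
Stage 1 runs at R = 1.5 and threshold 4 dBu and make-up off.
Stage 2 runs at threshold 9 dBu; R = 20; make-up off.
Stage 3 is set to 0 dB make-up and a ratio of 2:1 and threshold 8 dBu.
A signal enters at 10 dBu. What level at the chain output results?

Stage 1: overshoot 6 dB → 6/1.5 = 4 dB → 8 dBu.
Stage 2: below threshold (8 ≤ 9); passes unchanged; output 8 dBu.
Stage 3: 8 dBu is at or below the 8 dBu threshold — no compression; output 8 dBu.

8 dBu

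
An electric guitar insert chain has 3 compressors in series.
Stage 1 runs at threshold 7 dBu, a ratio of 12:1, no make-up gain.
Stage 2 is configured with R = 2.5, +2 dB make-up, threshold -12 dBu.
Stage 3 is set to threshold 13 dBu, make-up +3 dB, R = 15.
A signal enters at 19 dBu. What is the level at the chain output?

Stage 1: 12 dB above 7 dBu, reduced 12:1 to 1 dB above → 8 dBu.
Stage 2: 8 dBu is 20 dB over -12 dBu; at 2.5:1 that becomes 8 dB over, giving -4 dBu; +2 dB make-up → -2 dBu.
Stage 3: -2 dBu ≤ 13 dBu, so stage 3 doesn't engage; make-up brings it to 1 dBu.

1 dBu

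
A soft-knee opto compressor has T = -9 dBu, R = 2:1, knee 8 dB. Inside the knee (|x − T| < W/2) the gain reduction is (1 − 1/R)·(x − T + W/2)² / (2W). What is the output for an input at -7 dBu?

x − T + W/2 = -7 − (-9) + 4 = 6.
GR = (1 − 1/2) × 6² / 16 = 0.5 × 36 / 16 = 1.125 dB.
Output = -7 − 1.125 = -8.125 dBu.

-8.125 dBu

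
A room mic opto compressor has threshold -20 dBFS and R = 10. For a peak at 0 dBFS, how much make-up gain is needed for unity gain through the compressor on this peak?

18 dB

Overshoot 20 dB → 20/10 = 2 dB after compression, so the compressed level is -20 + 2 = -18 dBFS.
Make-up = target − compressed = 0 − (-18) = 18 dB.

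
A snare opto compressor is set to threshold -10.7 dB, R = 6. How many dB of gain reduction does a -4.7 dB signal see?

5 dB

The signal is 6 dB above threshold.
A 6:1 ratio leaves 1 dB of that excess.
Gain reduction = 6 − 1 = 5 dB.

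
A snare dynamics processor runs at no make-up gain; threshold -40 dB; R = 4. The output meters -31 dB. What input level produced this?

The compressed level sits -31 − (-40) = 9 dB over threshold.
Input overshoot = R × output overshoot = 36 dB → input = -40 + 36 = -4 dB.

-4 dB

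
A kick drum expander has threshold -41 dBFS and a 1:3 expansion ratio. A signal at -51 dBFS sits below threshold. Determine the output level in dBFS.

Below threshold, a 1:3 expander applies gain = (3−1)×(T − x) of attenuation.
(3−1) × 10 = 20 dB, so output = -51 − 20 = -71 dBFS.

-71 dBFS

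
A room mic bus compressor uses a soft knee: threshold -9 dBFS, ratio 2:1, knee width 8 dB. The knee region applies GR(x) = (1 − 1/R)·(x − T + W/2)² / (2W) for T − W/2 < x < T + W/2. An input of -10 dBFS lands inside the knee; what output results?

-10.28125 dBFS

x − T + W/2 = -10 − (-9) + 4 = 3.
GR = (1 − 1/2) × 3² / 16 = 0.5 × 9 / 16 = 0.28125 dB.
Output = -10 − 0.28125 = -10.28125 dBFS.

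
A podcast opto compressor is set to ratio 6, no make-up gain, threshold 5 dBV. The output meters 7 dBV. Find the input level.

The compressed level sits 7 − 5 = 2 dB over threshold.
Before 6:1 compression the overshoot was 2 × 6 = 12 dB, so input = 5 + 12 = 17 dBV.

17 dBV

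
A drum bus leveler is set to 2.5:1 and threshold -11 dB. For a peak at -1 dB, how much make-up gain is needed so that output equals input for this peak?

6 dB

Overshoot 10 dB → 10/2.5 = 4 dB after compression, so the compressed level is -11 + 4 = -7 dB.
Make-up = target − compressed = -1 − (-7) = 6 dB.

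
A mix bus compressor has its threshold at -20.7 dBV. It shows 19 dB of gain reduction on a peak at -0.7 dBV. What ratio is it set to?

20:1

Input overshoot = -0.7 − (-20.7) = 20 dB.
Output overshoot = 20 − 19 = 1 dB.
Ratio = input overshoot / output overshoot = 20 / 1 = 20.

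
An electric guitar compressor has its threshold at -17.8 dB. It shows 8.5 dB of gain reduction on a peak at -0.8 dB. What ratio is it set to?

Input overshoot = -0.8 − (-17.8) = 17 dB.
Output overshoot = 17 − 8.5 = 8.5 dB.
Ratio = input overshoot / output overshoot = 17 / 8.5 = 2.

2:1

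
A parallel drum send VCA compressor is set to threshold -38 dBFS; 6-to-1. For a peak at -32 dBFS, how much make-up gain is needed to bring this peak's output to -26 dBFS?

Without make-up, output = threshold + overshoot/6 = -38 + 1 = -37 dBFS.
Gap to target: 11 dB.

11 dB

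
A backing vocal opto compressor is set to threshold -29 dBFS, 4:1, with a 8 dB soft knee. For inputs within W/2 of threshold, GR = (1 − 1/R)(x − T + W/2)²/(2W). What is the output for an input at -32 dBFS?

x − T + W/2 = -32 − (-29) + 4 = 1.
GR = (1 − 1/4) × 1² / 16 = 0.75 × 1 / 16 = 0.046875 dB.
Output = -32 − 0.046875 = -32.046875 dBFS.

-32.046875 dBFS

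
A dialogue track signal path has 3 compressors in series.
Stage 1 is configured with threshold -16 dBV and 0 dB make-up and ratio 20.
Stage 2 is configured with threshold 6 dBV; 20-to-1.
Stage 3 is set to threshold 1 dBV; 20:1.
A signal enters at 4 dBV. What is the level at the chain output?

Stage 1: overshoot 20 dB → 20/20 = 1 dB → -15 dBV.
Stage 2: -15 dBV ≤ 6 dBV, so stage 2 doesn't engage; output -15 dBV.
Stage 3: -15 dBV is at or below the 1 dBV threshold — no compression; output -15 dBV.

-15 dBV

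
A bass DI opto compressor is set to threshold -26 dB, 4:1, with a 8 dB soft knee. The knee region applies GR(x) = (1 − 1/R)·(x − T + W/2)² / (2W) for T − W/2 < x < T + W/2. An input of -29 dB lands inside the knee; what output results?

-29.046875 dB

x − T + W/2 = -29 − (-26) + 4 = 1.
GR = (1 − 1/4) × 1² / 16 = 0.75 × 1 / 16 = 0.046875 dB.
Output = -29 − 0.046875 = -29.046875 dB.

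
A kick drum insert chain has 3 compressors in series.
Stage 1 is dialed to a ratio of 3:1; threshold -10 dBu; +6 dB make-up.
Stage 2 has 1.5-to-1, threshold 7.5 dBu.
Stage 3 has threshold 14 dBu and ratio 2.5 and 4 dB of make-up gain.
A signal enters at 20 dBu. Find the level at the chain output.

Stage 1: 20 dBu is 30 dB over -10 dBu; at 3:1 that becomes 10 dB over, giving 0 dBu; +6 dB make-up → 6 dBu.
Stage 2: 6 dBu ≤ 7.5 dBu, so stage 2 doesn't engage; output 6 dBu.
Stage 3: 6 dBu is at or below the 14 dBu threshold — no compression; make-up brings it to 10 dBu.

10 dBu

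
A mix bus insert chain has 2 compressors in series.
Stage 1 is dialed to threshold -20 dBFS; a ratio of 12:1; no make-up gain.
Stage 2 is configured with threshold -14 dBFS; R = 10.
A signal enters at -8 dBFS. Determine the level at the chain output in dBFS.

-19 dBFS

Stage 1: -8 dBFS is 12 dB over -20 dBFS; at 12:1 that becomes 1 dB over, giving -19 dBFS.
Stage 2: below threshold (-19 ≤ -14); passes unchanged; output -19 dBFS.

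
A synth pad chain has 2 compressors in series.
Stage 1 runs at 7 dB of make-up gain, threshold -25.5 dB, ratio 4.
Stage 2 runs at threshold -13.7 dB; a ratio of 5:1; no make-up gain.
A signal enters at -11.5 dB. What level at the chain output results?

-15 dB

Stage 1: 14 dB above -25.5 dB, reduced 4:1 to 3.5 dB above → -22 dB; +7 dB make-up → -15 dB.
Stage 2: -15 dB is at or below the -13.7 dB threshold — no compression; output -15 dB.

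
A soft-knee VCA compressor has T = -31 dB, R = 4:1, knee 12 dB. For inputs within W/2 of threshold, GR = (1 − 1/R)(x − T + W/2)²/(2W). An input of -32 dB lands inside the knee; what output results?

x − T + W/2 = -32 − (-31) + 6 = 5.
GR = (1 − 1/4) × 5² / 24 = 0.75 × 25 / 24 = 0.78125 dB.
Output = -32 − 0.78125 = -32.78125 dB.

-32.78125 dB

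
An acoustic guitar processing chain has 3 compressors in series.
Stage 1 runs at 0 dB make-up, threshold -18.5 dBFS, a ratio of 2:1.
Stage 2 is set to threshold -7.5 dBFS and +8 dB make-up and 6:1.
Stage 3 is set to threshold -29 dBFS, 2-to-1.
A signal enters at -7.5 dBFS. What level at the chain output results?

-17 dBFS

Stage 1: -7.5 dBFS is 11 dB over -18.5 dBFS; at 2:1 that becomes 5.5 dB over, giving -13 dBFS.
Stage 2: -13 dBFS ≤ -7.5 dBFS, so stage 2 doesn't engage; make-up brings it to -5 dBFS.
Stage 3: overshoot 24 dB → 24/2 = 12 dB → -17 dBFS.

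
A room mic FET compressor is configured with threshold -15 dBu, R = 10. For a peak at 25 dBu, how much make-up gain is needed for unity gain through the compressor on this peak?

Overshoot 40 dB → 40/10 = 4 dB after compression, so the compressed level is -15 + 4 = -11 dBu.
Make-up = target − compressed = 25 − (-11) = 36 dB.

36 dB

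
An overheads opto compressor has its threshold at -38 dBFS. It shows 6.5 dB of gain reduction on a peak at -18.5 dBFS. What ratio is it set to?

1.5:1

Input overshoot = -18.5 − (-38) = 19.5 dB.
Output overshoot = 19.5 − 6.5 = 13 dB.
Ratio = input overshoot / output overshoot = 19.5 / 13 = 1.5.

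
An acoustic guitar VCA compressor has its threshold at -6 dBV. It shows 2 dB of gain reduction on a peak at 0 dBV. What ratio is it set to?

Input overshoot = 0 − (-6) = 6 dB.
Output overshoot = 6 − 2 = 4 dB.
Ratio = input overshoot / output overshoot = 6 / 4 = 1.5.

1.5:1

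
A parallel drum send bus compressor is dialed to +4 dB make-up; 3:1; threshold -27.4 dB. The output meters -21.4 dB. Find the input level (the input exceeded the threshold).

-21.4 dB

Before make-up, the level was -21.4 − 4 = -25.4 dB.
The compressed level sits -25.4 − (-27.4) = 2 dB over threshold.
Before 3:1 compression the overshoot was 2 × 3 = 6 dB, so input = -27.4 + 6 = -21.4 dB.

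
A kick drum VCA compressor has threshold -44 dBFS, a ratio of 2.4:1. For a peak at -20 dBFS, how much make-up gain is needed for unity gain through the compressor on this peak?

14 dB

Overshoot 24 dB → 24/2.4 = 10 dB after compression, so the compressed level is -44 + 10 = -34 dBFS.
Make-up = target − compressed = -20 − (-34) = 14 dB.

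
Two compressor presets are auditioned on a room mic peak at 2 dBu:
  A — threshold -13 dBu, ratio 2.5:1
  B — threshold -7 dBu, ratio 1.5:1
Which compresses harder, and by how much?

A, by 6 dB

A: 15 dB over, compressed to 6 dB over, so 9 dB of GR.
B: 9 dB over, compressed to 6 dB over, so 3 dB of GR.
A reduces 6 dB more.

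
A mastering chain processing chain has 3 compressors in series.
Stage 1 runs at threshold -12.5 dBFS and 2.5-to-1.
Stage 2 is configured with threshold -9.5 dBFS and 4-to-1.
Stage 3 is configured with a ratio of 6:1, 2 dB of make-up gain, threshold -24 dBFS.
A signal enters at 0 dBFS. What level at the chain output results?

Stage 1: 12.5 dB above -12.5 dBFS, reduced 2.5:1 to 5 dB above → -7.5 dBFS.
Stage 2: overshoot 2 dB → 2/4 = 0.5 dB → -9 dBFS.
Stage 3: -9 dBFS is 15 dB over -24 dBFS; at 6:1 that becomes 2.5 dB over, giving -21.5 dBFS; +2 dB make-up → -19.5 dBFS.

-19.5 dBFS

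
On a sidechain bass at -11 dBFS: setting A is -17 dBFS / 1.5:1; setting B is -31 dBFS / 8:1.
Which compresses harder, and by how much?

B, by 15.5 dB

A: GR = 6 − 6/1.5 = 2 dB.
B: GR = 20 − 20/8 = 17.5 dB.
B reduces 15.5 dB more.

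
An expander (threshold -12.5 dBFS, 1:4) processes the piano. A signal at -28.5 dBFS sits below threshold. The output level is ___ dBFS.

-76.5 dBFS

Below threshold, a 1:4 expander applies gain = (4−1)×(T − x) of attenuation.
(4−1) × 16 = 48 dB, so output = -28.5 − 48 = -76.5 dBFS.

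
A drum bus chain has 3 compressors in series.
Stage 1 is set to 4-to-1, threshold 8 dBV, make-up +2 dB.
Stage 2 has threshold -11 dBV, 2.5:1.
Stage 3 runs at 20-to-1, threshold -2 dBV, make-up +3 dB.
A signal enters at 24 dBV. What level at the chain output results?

Stage 1: 16 dB above 8 dBV, reduced 4:1 to 4 dB above → 12 dBV; +2 dB make-up → 14 dBV.
Stage 2: overshoot 25 dB → 25/2.5 = 10 dB → -1 dBV.
Stage 3: 1 dB above -2 dBV, reduced 20:1 to 0.05 dB above → -1.95 dBV; +3 dB make-up → 1.05 dBV.

1.05 dBV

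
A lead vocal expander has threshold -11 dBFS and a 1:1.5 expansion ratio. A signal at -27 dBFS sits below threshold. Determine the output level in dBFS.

Undershoot = (-11) − (-27) = 16 dB.
At 1:1.5, that expands to 24 dB under threshold.
Output = -11 − 24 = -35 dBFS.

-35 dBFS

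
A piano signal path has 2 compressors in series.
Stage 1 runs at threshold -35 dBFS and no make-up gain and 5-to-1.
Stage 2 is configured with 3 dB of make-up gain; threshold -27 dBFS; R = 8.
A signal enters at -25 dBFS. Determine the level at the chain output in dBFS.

Stage 1: -25 dBFS is 10 dB over -35 dBFS; at 5:1 that becomes 2 dB over, giving -33 dBFS.
Stage 2: -33 dBFS ≤ -27 dBFS, so stage 2 doesn't engage; make-up brings it to -30 dBFS.

-30 dBFS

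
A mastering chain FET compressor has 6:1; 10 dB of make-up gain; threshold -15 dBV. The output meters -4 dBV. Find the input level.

-9 dBV

Before make-up, the level was -4 − 10 = -14 dBV.
The compressed level sits -14 − (-15) = 1 dB over threshold.
Undo the ratio: input overshoot = 1 × 6 = 6 dB, giving input = -9 dBV.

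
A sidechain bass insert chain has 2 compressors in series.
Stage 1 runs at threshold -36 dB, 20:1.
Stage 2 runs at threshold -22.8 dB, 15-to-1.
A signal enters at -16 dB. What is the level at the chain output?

-35 dB

Stage 1: overshoot 20 dB → 20/20 = 1 dB → -35 dB.
Stage 2: -35 dB ≤ -22.8 dB, so stage 2 doesn't engage; output -35 dB.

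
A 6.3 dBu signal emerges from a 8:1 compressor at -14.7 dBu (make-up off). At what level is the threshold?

Input is 24 dB above T (since output overshoot × R = input overshoot: (-14.7 − T)·8 = 6.3 − T gives T = -17.7 dBu).
Check: -17.7 + (6.3 − (-17.7))/8 = -17.7 + 3 = -14.7 dBu. ✓

-17.7 dBu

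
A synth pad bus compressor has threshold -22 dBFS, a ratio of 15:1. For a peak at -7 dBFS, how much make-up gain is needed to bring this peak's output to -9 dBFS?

Without make-up, output = threshold + overshoot/15 = -22 + 1 = -21 dBFS.
Gap to target: 12 dB.

12 dB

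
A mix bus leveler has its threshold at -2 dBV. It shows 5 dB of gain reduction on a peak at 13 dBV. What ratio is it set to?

Input overshoot = 13 − (-2) = 15 dB.
Output overshoot = 15 − 5 = 10 dB.
Ratio = input overshoot / output overshoot = 15 / 10 = 1.5.

1.5:1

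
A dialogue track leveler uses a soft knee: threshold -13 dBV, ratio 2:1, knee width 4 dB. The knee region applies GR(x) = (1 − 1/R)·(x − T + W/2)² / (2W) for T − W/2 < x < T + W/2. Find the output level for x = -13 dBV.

x − T + W/2 = -13 − (-13) + 2 = 2.
GR = (1 − 1/2) × 2² / 8 = 0.5 × 4 / 8 = 0.25 dB.
Output = -13 − 0.25 = -13.25 dBV.

-13.25 dBV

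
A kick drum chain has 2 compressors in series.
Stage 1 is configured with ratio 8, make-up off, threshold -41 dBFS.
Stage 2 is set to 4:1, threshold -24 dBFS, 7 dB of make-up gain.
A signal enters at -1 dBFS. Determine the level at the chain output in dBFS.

Stage 1: -1 dBFS is 40 dB over -41 dBFS; at 8:1 that becomes 5 dB over, giving -36 dBFS.
Stage 2: below threshold (-36 ≤ -24); passes unchanged; make-up brings it to -29 dBFS.

-29 dBFS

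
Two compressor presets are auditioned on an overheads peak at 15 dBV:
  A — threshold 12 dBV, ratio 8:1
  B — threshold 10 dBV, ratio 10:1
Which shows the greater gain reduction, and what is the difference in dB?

A: 3 dB over, compressed to 0.375 dB over, so 2.625 dB of GR.
B: 5 dB over, compressed to 0.5 dB over, so 4.5 dB of GR.
B applies 1.875 dB more gain reduction.

B, by 1.875 dB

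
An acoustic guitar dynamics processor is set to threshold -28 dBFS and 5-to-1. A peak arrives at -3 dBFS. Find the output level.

The input is 25 dB above the -28 dBFS threshold.
5:1 compression reduces that to 25/5 = 5 dB over.
That puts the output at -23 dBFS.

-23 dBFS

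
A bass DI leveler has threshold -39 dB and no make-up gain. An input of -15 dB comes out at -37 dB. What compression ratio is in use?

12:1

Input overshoot = -15 − (-39) = 24 dB; output overshoot = -37 − (-39) = 2 dB.
Ratio = 24 / 2 = 12.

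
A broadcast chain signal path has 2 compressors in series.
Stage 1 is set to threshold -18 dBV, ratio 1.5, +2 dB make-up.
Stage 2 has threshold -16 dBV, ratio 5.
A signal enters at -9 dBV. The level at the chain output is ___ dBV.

-14.8 dBV

Stage 1: -9 dBV is 9 dB over -18 dBV; at 1.5:1 that becomes 6 dB over, giving -12 dBV; +2 dB make-up → -10 dBV.
Stage 2: -10 dBV is 6 dB over -16 dBV; at 5:1 that becomes 1.2 dB over, giving -14.8 dBV.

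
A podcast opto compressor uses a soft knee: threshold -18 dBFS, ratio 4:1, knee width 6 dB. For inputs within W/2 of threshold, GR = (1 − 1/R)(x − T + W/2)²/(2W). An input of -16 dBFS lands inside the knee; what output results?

x − T + W/2 = -16 − (-18) + 3 = 5.
GR = (1 − 1/4) × 5² / 12 = 0.75 × 25 / 12 = 1.5625 dB.
Output = -16 − 1.5625 = -17.5625 dBFS.

-17.5625 dBFS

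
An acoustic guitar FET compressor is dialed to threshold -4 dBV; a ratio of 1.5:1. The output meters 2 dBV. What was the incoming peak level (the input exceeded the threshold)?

Post-compression overshoot = 2 − (-4) = 6 dB.
Undo the ratio: input overshoot = 6 × 1.5 = 9 dB, giving input = 5 dBV.

5 dBV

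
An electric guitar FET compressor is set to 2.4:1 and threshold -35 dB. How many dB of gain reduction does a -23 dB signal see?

-23 dB exceeds the threshold by 12 dB.
A 2.4:1 ratio leaves 5 dB of that excess.
So the signal is attenuated by 12 − 5 = 7 dB.

7 dB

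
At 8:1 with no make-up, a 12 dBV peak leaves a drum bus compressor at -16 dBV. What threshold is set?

-20 dBV

Gain reduction = 12 − (-16) = 28 dB; output overshoot = GR / (R − 1) = 28 / 7 = 4 dB.
Threshold = output − output overshoot = -16 − 4 = -20 dBV.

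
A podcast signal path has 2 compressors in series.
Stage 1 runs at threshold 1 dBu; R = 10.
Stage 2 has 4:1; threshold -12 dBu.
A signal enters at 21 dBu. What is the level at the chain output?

Stage 1: 20 dB above 1 dBu, reduced 10:1 to 2 dB above → 3 dBu.
Stage 2: 3 dBu is 15 dB over -12 dBu; at 4:1 that becomes 3.75 dB over, giving -8.25 dBu.

-8.25 dBu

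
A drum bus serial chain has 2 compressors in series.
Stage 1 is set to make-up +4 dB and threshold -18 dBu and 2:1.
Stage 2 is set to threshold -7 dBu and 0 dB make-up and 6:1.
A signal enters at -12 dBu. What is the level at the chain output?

-11 dBu

Stage 1: -12 dBu is 6 dB over -18 dBu; at 2:1 that becomes 3 dB over, giving -15 dBu; +4 dB make-up → -11 dBu.
Stage 2: -11 dBu ≤ -7 dBu, so stage 2 doesn't engage; output -11 dBu.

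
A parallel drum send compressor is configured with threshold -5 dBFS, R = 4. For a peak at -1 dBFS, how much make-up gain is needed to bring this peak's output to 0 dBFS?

4 dB

Overshoot 4 dB → 4/4 = 1 dB after compression, so the compressed level is -5 + 1 = -4 dBFS.
Make-up = target − compressed = 0 − (-4) = 4 dB.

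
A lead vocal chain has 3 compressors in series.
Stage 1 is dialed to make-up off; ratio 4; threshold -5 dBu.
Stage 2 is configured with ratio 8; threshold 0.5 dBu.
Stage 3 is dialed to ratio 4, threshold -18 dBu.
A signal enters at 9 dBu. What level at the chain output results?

Stage 1: 14 dB above -5 dBu, reduced 4:1 to 3.5 dB above → -1.5 dBu.
Stage 2: below threshold (-1.5 ≤ 0.5); passes unchanged; output -1.5 dBu.
Stage 3: 16.5 dB above -18 dBu, reduced 4:1 to 4.125 dB above → -13.875 dBu.

-13.875 dBu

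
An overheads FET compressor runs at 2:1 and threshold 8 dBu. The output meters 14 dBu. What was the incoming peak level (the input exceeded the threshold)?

20 dBu

That's 6 dB above the 8 dBu threshold.
Undo the ratio: input overshoot = 6 × 2 = 12 dB, giving input = 20 dBu.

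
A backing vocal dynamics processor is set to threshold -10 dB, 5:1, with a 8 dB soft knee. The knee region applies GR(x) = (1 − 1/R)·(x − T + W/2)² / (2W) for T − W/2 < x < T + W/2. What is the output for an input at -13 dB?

-13.05 dB

x − T + W/2 = -13 − (-10) + 4 = 1.
GR = (1 − 1/5) × 1² / 16 = 0.8 × 1 / 16 = 0.05 dB.
Output = -13 − 0.05 = -13.05 dB.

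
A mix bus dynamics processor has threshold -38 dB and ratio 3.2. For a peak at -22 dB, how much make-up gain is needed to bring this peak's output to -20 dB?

Without make-up, output = threshold + overshoot/3.2 = -38 + 5 = -33 dB.
Gap to target: 13 dB.

13 dB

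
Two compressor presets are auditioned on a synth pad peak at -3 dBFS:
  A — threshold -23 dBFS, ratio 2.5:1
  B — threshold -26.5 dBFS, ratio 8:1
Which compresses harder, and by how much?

B, by 8.5625 dB

A: GR = 20 − 20/2.5 = 12 dB.
B: GR = 23.5 − 23.5/8 = 20.5625 dB.
Difference: 8.5625 dB in favour of B.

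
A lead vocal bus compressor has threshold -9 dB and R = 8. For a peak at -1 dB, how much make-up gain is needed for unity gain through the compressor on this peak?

7 dB

Overshoot 8 dB → 8/8 = 1 dB after compression, so the compressed level is -9 + 1 = -8 dB.
Make-up = target − compressed = -1 − (-8) = 7 dB.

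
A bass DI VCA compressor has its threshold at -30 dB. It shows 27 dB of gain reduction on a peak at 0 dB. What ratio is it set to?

Input overshoot = 0 − (-30) = 30 dB.
Output overshoot = 30 − 27 = 3 dB.
Ratio = input overshoot / output overshoot = 30 / 3 = 10.

10:1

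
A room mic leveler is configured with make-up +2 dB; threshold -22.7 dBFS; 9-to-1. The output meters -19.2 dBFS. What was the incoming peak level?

Stripping the +2 dB make-up gives -21.2 dBFS at the gain stage.
The compressed level sits -21.2 − (-22.7) = 1.5 dB over threshold.
Before 9:1 compression the overshoot was 1.5 × 9 = 13.5 dB, so input = -22.7 + 13.5 = -9.2 dBFS.

-9.2 dBFS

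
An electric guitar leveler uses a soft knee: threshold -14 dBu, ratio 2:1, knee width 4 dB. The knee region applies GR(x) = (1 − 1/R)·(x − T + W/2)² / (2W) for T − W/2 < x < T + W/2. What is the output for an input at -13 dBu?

-13.5625 dBu

x − T + W/2 = -13 − (-14) + 2 = 3.
GR = (1 − 1/2) × 3² / 8 = 0.5 × 9 / 8 = 0.5625 dB.
Output = -13 − 0.5625 = -13.5625 dBu.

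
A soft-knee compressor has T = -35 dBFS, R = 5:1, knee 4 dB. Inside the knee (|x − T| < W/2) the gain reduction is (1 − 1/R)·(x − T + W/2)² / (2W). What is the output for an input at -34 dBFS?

-34.9 dBFS

x − T + W/2 = -34 − (-35) + 2 = 3.
GR = (1 − 1/5) × 3² / 8 = 0.8 × 9 / 8 = 0.9 dB.
Output = -34 − 0.9 = -34.9 dBFS.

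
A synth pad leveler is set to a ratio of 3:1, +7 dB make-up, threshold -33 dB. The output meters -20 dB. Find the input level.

Before make-up, the level was -20 − 7 = -27 dB.
That's 6 dB above the -33 dB threshold.
Undo the ratio: input overshoot = 6 × 3 = 18 dB, giving input = -15 dB.

-15 dB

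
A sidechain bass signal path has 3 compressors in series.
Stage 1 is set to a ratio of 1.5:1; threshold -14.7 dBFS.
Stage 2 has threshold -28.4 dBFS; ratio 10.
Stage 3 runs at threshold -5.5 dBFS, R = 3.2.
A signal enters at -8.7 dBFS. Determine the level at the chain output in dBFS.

Stage 1: overshoot 6 dB → 6/1.5 = 4 dB → -10.7 dBFS.
Stage 2: -10.7 dBFS is 17.7 dB over -28.4 dBFS; at 10:1 that becomes 1.77 dB over, giving -26.63 dBFS.
Stage 3: -26.63 dBFS is at or below the -5.5 dBFS threshold — no compression; output -26.63 dBFS.

-26.63 dBFS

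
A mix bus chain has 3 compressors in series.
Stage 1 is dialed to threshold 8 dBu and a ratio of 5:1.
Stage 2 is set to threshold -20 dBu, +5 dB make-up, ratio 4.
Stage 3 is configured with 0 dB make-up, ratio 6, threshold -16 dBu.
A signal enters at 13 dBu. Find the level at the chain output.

Stage 1: overshoot 5 dB → 5/5 = 1 dB → 9 dBu.
Stage 2: 9 dBu is 29 dB over -20 dBu; at 4:1 that becomes 7.25 dB over, giving -12.75 dBu; +5 dB make-up → -7.75 dBu.
Stage 3: overshoot 8.25 dB → 8.25/6 = 1.375 dB → -14.625 dBu.

-14.625 dBu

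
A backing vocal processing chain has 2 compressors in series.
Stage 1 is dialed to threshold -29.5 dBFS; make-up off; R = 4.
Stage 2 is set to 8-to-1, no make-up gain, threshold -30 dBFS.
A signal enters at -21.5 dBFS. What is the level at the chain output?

-29.6875 dBFS

Stage 1: -21.5 dBFS is 8 dB over -29.5 dBFS; at 4:1 that becomes 2 dB over, giving -27.5 dBFS.
Stage 2: 2.5 dB above -30 dBFS, reduced 8:1 to 0.3125 dB above → -29.6875 dBFS.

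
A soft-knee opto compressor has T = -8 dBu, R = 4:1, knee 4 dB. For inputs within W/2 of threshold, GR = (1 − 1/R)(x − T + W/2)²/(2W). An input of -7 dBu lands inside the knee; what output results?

-7.84375 dBu

x − T + W/2 = -7 − (-8) + 2 = 3.
GR = (1 − 1/4) × 3² / 8 = 0.75 × 9 / 8 = 0.84375 dB.
Output = -7 − 0.84375 = -7.84375 dBu.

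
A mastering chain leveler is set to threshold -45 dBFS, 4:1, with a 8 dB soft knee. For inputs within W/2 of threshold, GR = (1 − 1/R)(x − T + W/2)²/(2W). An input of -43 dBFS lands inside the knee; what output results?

x − T + W/2 = -43 − (-45) + 4 = 6.
GR = (1 − 1/4) × 6² / 16 = 0.75 × 36 / 16 = 1.6875 dB.
Output = -43 − 1.6875 = -44.6875 dBFS.

-44.6875 dBFS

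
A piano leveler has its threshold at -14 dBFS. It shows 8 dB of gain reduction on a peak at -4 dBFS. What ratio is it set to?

5:1

Input overshoot = -4 − (-14) = 10 dB.
Output overshoot = 10 − 8 = 2 dB.
Ratio = input overshoot / output overshoot = 10 / 2 = 5.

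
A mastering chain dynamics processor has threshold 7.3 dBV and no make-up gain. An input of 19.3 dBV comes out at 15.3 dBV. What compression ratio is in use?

1.5:1

Input overshoot = 19.3 − 7.3 = 12 dB; output overshoot = 15.3 − 7.3 = 8 dB.
Ratio = 12 / 8 = 1.5.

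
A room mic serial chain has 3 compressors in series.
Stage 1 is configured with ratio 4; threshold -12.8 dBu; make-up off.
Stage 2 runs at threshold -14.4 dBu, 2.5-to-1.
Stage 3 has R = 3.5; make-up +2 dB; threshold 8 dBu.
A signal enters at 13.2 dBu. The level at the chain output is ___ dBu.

-9.16 dBu

Stage 1: 13.2 dBu is 26 dB over -12.8 dBu; at 4:1 that becomes 6.5 dB over, giving -6.3 dBu.
Stage 2: -6.3 dBu is 8.1 dB over -14.4 dBu; at 2.5:1 that becomes 3.24 dB over, giving -11.16 dBu.
Stage 3: -11.16 dBu ≤ 8 dBu, so stage 3 doesn't engage; make-up brings it to -9.16 dBu.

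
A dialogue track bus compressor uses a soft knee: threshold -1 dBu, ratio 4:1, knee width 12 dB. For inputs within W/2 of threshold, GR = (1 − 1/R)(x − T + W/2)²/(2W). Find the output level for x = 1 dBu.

x − T + W/2 = 1 − (-1) + 6 = 8.
GR = (1 − 1/4) × 8² / 24 = 0.75 × 64 / 24 = 2 dB.
Output = 1 − 2 = -1 dBu.

-1 dBu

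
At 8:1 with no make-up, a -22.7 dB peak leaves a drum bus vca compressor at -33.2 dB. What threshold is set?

Input is 12 dB above T (since output overshoot × R = input overshoot: (-33.2 − T)·8 = -22.7 − T gives T = -34.7 dB).
Check: -34.7 + (-22.7 − (-34.7))/8 = -34.7 + 1.5 = -33.2 dB. ✓

-34.7 dB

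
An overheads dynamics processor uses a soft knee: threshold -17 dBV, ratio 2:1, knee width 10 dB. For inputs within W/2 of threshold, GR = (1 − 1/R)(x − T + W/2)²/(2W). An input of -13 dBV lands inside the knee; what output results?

-15.025 dBV

x − T + W/2 = -13 − (-17) + 5 = 9.
GR = (1 − 1/2) × 9² / 20 = 0.5 × 81 / 20 = 2.025 dB.
Output = -13 − 2.025 = -15.025 dBV.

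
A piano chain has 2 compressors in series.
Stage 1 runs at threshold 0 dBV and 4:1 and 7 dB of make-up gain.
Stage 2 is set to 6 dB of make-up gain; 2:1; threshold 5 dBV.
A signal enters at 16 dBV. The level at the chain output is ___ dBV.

Stage 1: 16 dB above 0 dBV, reduced 4:1 to 4 dB above → 4 dBV; +7 dB make-up → 11 dBV.
Stage 2: 11 dBV is 6 dB over 5 dBV; at 2:1 that becomes 3 dB over, giving 8 dBV; +6 dB make-up → 14 dBV.

14 dBV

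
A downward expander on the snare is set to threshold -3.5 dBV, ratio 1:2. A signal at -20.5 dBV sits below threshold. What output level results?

Below threshold, a 1:2 expander applies gain = (2−1)×(T − x) of attenuation.
(2−1) × 17 = 17 dB, so output = -20.5 − 17 = -37.5 dBV.

-37.5 dBV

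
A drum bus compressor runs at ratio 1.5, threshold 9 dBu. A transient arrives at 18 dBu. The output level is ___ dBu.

15 dBu

The input is 9 dB above the 9 dBu threshold.
The 9 dB excess becomes 6 dB after 1.5:1 reduction.
So the level is 9 + 6 = 15 dBu.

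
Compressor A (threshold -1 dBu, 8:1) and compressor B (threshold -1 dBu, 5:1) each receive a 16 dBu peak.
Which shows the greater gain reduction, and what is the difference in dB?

A, by 1.275 dB

A: 17 dB over, compressed to 2.125 dB over, so 14.875 dB of GR.
B: 17 dB over, compressed to 3.4 dB over, so 13.6 dB of GR.
Difference: 1.275 dB in favour of A.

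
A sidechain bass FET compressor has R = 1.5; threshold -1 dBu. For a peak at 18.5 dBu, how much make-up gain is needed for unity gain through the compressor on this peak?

6.5 dB

The peak compresses to -1 + 19.5/1.5 = 12 dBu.
To reach 18.5 dBu requires 18.5 − 12 = 6.5 dB of make-up.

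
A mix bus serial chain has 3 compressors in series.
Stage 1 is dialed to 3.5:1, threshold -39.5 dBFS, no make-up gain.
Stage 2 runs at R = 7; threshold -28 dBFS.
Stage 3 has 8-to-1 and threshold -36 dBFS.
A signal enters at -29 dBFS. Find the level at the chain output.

Stage 1: -29 dBFS is 10.5 dB over -39.5 dBFS; at 3.5:1 that becomes 3 dB over, giving -36.5 dBFS.
Stage 2: below threshold (-36.5 ≤ -28); passes unchanged; output -36.5 dBFS.
Stage 3: -36.5 dBFS is at or below the -36 dBFS threshold — no compression; output -36.5 dBFS.

-36.5 dBFS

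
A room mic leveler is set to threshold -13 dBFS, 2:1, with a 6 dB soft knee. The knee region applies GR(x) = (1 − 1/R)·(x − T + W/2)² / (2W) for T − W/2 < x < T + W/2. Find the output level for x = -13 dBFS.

x − T + W/2 = -13 − (-13) + 3 = 3.
GR = (1 − 1/2) × 3² / 12 = 0.5 × 9 / 12 = 0.375 dB.
Output = -13 − 0.375 = -13.375 dBFS.

-13.375 dBFS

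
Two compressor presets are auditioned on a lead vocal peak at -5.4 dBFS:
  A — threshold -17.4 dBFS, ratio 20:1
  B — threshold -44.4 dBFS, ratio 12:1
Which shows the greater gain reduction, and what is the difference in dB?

A: overshoot 12 dB → output overshoot 0.6 dB → GR 11.4 dB.
B: overshoot 39 dB → output overshoot 3.25 dB → GR 35.75 dB.
B applies 24.35 dB more gain reduction.

B, by 24.35 dB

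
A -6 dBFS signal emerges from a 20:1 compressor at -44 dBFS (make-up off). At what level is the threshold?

Gain reduction = -6 − (-44) = 38 dB; output overshoot = GR / (R − 1) = 38 / 19 = 2 dB.
Threshold = output − output overshoot = -44 − 2 = -46 dBFS.

-46 dBFS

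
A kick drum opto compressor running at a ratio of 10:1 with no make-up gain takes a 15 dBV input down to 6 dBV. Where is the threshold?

Gain reduction = 15 − 6 = 9 dB; output overshoot = GR / (R − 1) = 9 / 9 = 1 dB.
Threshold = output − output overshoot = 6 − 1 = 5 dBV.

5 dBV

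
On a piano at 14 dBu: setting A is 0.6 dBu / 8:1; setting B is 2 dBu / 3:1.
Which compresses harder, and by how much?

A: overshoot 13.4 dB → output overshoot 1.675 dB → GR 11.725 dB.
B: overshoot 12 dB → output overshoot 4 dB → GR 8 dB.
A reduces 3.725 dB more.

A, by 3.725 dB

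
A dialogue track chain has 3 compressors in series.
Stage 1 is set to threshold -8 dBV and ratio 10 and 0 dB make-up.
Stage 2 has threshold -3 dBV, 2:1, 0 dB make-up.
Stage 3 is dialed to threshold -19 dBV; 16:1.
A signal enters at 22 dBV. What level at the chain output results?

-18.125 dBV

Stage 1: 22 dBV is 30 dB over -8 dBV; at 10:1 that becomes 3 dB over, giving -5 dBV.
Stage 2: -5 dBV is at or below the -3 dBV threshold — no compression; output -5 dBV.
Stage 3: 14 dB above -19 dBV, reduced 16:1 to 0.875 dB above → -18.125 dBV.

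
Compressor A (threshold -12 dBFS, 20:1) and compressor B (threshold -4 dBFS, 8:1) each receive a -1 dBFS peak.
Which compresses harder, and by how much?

A: overshoot 11 dB → output overshoot 0.55 dB → GR 10.45 dB.
B: overshoot 3 dB → output overshoot 0.375 dB → GR 2.625 dB.
A applies 7.825 dB more gain reduction.

A, by 7.825 dB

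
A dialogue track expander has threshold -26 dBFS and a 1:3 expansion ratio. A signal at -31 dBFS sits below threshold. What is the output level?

-41 dBFS

The input is 5 dB below the -26 dBFS threshold.
A 1:3 expander multiplies undershoot by 3: 5 × 3 = 15 dB below threshold.
Output = -26 − 15 = -41 dBFS.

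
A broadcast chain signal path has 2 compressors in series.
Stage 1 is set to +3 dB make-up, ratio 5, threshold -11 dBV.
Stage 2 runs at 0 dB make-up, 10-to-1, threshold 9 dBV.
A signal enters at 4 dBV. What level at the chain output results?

Stage 1: 4 dBV is 15 dB over -11 dBV; at 5:1 that becomes 3 dB over, giving -8 dBV; +3 dB make-up → -5 dBV.
Stage 2: -5 dBV ≤ 9 dBV, so stage 2 doesn't engage; output -5 dBV.

-5 dBV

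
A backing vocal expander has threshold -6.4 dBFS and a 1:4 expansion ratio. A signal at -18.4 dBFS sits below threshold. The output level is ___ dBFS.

-54.4 dBFS

Below threshold, a 1:4 expander applies gain = (4−1)×(T − x) of attenuation.
(4−1) × 12 = 36 dB, so output = -18.4 − 36 = -54.4 dBFS.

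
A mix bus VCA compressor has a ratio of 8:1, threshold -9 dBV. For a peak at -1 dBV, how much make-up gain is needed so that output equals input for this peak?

7 dB

Without make-up, output = threshold + overshoot/8 = -9 + 1 = -8 dBV.
Gap to target: 7 dB.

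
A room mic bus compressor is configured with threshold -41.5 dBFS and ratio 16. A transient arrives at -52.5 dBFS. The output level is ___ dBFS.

-52.5 dBFS

-52.5 dBFS is 11 dB below the -41.5 dBFS threshold, so no gain reduction is applied.
Output = input = -52.5 dBFS.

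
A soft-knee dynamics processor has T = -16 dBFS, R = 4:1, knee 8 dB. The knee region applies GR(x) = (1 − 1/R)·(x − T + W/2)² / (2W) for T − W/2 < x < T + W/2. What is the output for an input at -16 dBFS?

x − T + W/2 = -16 − (-16) + 4 = 4.
GR = (1 − 1/4) × 4² / 16 = 0.75 × 16 / 16 = 0.75 dB.
Output = -16 − 0.75 = -16.75 dBFS.

-16.75 dBFS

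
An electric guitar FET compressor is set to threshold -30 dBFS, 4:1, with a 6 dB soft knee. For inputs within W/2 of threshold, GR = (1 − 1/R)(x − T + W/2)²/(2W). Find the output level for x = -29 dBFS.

x − T + W/2 = -29 − (-30) + 3 = 4.
GR = (1 − 1/4) × 4² / 12 = 0.75 × 16 / 12 = 1 dB.
Output = -29 − 1 = -30 dBFS.

-30 dBFS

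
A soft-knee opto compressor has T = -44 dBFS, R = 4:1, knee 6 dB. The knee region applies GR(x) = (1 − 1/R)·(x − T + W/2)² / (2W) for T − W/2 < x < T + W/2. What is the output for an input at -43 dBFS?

x − T + W/2 = -43 − (-44) + 3 = 4.
GR = (1 − 1/4) × 4² / 12 = 0.75 × 16 / 12 = 1 dB.
Output = -43 − 1 = -44 dBFS.

-44 dBFS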